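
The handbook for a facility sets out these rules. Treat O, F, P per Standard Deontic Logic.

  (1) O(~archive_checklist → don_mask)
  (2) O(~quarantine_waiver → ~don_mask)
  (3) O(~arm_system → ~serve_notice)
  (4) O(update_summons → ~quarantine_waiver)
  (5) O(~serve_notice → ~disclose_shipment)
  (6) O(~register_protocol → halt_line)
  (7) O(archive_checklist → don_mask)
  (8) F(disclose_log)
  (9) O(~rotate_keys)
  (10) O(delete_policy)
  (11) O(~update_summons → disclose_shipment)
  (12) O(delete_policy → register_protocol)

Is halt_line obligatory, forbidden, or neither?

Neither

Premise 6 is O(~register_protocol → halt_line), but O(~register_protocol) is not derivable from the premises, so it does not yield O(halt_line).
No premise or chain of K-axiom applications forces O(halt_line), and none forces O(~halt_line). So halt_line is neither obligatory nor forbidden under these norms.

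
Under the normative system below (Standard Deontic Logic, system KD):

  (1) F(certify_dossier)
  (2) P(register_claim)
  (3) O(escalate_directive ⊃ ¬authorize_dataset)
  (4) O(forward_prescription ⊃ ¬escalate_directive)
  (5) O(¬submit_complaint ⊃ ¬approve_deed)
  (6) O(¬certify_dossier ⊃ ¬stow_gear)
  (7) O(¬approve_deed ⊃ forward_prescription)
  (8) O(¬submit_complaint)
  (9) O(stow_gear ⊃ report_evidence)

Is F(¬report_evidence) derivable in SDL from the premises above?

No

Premise 9 is O(stow_gear ⊃ report_evidence), but O(stow_gear) is not derivable from the premises, so it does not yield O(report_evidence).
No other premise forces O(report_evidence). An ideal world satisfying every premise can still have ¬report_evidence true, so F(¬report_evidence) is not derivable.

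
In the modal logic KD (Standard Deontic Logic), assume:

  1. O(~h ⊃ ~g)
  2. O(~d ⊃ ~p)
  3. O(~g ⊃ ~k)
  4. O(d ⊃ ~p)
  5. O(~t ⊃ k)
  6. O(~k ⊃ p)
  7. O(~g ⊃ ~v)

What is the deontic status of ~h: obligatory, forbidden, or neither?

By case analysis on ~d: premise 2 gives O(~d ⊃ ~p) and premise 4 gives O(d ⊃ ~p), so O(~p) either way.
Premise 6, O(~k ⊃ p), contraposes to O(~p ⊃ k); with O(~p) we get O(k).
Premise 3, O(~g ⊃ ~k), contraposes to O(k ⊃ g); with O(k) we get O(g).
The contrapositive of premise 1 (O(~h ⊃ ~g)) is O(g ⊃ h), and O(g) is already established, so O(h).
Premises 5, 7 do not contribute to this derivation.
Thus O(h), which is F(~h): ~h is forbidden.

Forbidden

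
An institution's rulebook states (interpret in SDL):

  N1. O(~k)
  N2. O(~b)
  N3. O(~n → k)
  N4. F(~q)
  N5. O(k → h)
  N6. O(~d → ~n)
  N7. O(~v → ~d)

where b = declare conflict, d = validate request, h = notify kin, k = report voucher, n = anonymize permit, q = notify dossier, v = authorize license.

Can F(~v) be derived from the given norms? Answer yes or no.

From premise 1 we have O(~k).
Premise 3 is O(~n → k); contrapositively O(~k → n). Since O(~k) holds, K gives O(n).
The contrapositive of premise 6 (O(~d → ~n)) is O(n → d), and O(n) is already established, so O(d).
The contrapositive of premise 7 (O(~v → ~d)) is O(d → v), and O(d) is already established, so O(v).
Premises 2, 4, 5 do not contribute to this derivation.
So O(v) holds, i.e. F(~v). The claim follows.

Yes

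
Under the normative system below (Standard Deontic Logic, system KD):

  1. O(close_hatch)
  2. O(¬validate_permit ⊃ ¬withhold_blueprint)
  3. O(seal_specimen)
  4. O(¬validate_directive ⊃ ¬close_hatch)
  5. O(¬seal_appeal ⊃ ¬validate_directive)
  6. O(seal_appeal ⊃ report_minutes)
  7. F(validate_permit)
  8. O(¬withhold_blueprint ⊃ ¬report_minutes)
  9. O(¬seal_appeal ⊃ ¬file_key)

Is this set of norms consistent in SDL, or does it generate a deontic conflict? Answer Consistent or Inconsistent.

Inconsistent

From premise 1 we have O(close_hatch).
Premise 4, O(¬validate_directive ⊃ ¬close_hatch), contraposes to O(close_hatch ⊃ validate_directive); with O(close_hatch) we get O(validate_directive).
Premise 5 is O(¬seal_appeal ⊃ ¬validate_directive); contrapositively O(validate_directive ⊃ seal_appeal). Since O(validate_directive) holds, K gives O(seal_appeal).
From O(seal_appeal) and premise 6, O(seal_appeal ⊃ report_minutes), we obtain O(report_minutes).
Premise 8 is O(¬withhold_blueprint ⊃ ¬report_minutes); contrapositively O(report_minutes ⊃ withhold_blueprint). Since O(report_minutes) holds, K gives O(withhold_blueprint).
Premise 2, O(¬validate_permit ⊃ ¬withhold_blueprint), contraposes to O(withhold_blueprint ⊃ validate_permit); with O(withhold_blueprint) we get O(validate_permit).
However, F(validate_permit) at premise 7 amounts to O(¬validate_permit).
We now have both O(validate_permit) and O(¬validate_permit) — validate_permit is simultaneously obligatory and forbidden, violating the D-axiom.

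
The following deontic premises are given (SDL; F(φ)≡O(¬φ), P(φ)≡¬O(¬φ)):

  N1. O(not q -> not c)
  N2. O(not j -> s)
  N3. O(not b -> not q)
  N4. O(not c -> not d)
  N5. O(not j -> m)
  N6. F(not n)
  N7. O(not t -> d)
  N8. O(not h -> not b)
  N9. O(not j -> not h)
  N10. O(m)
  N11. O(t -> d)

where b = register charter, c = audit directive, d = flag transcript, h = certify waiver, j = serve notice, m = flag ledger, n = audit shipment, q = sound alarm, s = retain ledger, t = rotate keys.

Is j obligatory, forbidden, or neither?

Premises 11 and 7 are O(t -> d) and O(not t -> d); every ideal world satisfies t or not t, so in either case d holds — hence O(d).
Premise 4, O(not c -> not d), contraposes to O(d -> c); with O(d) we get O(c).
Premise 1, O(not q -> not c), contraposes to O(c -> q); with O(c) we get O(q).
The contrapositive of premise 3 (O(not b -> not q)) is O(q -> b), and O(q) is already established, so O(b).
The contrapositive of premise 8 (O(not h -> not b)) is O(b -> h), and O(b) is already established, so O(h).
Premise 9, O(not j -> not h), contraposes to O(h -> j); with O(h) we get O(j).
Premises 2, 5, 6, 10 do not contribute to this derivation.
Hence j is obligatory.

Obligatory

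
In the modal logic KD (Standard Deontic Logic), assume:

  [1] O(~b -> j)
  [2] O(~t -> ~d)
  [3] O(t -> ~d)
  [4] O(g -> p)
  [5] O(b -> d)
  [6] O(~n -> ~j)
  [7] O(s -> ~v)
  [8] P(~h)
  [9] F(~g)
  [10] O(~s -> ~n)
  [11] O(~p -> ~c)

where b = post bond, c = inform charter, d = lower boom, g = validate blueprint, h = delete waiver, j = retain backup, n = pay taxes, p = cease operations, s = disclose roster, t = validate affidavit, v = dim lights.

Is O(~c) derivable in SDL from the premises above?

Premise 11 is O(~p -> ~c), but O(~p) is not derivable from the premises, so it does not yield O(~c).
No other premise forces O(~c). An ideal world satisfying every premise can still have ~c false, so O(~c) is not derivable.

No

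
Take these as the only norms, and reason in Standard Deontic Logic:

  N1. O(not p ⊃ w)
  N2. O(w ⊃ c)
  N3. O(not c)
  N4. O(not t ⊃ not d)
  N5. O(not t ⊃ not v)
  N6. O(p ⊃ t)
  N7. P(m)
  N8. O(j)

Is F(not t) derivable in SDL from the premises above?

Premise 3 gives O(not c).
The contrapositive of premise 2 (O(w ⊃ c)) is O(not c ⊃ not w), and O(not c) is already established, so O(not w).
The contrapositive of premise 1 (O(not p ⊃ w)) is O(not w ⊃ p), and O(not w) is already established, so O(p).
From O(p) and premise 6, O(p ⊃ t), we obtain O(t).
Premises 4, 5, 7, 8 do not contribute to this derivation.
So O(t) holds, i.e. F(not t). The claim follows.

Yes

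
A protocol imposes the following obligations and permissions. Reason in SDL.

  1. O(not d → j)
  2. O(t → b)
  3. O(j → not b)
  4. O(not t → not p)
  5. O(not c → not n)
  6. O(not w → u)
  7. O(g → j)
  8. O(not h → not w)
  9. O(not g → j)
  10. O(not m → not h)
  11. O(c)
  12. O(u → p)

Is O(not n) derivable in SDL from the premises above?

No

Premise 5 is O(not c → not n), but O(not c) is not derivable from the premises, so it does not yield O(not n).
No other premise forces O(not n). An ideal world satisfying every premise can still have not n false, so O(not n) is not derivable.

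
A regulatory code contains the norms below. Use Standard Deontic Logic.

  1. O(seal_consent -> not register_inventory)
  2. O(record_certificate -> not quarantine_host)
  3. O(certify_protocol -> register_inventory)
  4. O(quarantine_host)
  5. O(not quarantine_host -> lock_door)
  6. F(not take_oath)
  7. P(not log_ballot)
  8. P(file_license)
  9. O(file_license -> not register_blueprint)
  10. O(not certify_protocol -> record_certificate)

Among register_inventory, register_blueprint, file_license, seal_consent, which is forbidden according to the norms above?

seal_consent

Premise 4 gives O(quarantine_host).
The contrapositive of premise 2 (O(record_certificate -> not quarantine_host)) is O(quarantine_host -> not record_certificate), and O(quarantine_host) is already established, so O(not record_certificate).
The contrapositive of premise 10 (O(not certify_protocol -> record_certificate)) is O(not record_certificate -> certify_protocol), and O(not record_certificate) is already established, so O(certify_protocol).
Applying K to premise 3 (O(certify_protocol -> register_inventory)) and O(certify_protocol) yields O(register_inventory).
Premise 1 is O(seal_consent -> not register_inventory); contrapositively O(register_inventory -> not seal_consent). Since O(register_inventory) holds, K gives O(not seal_consent).
So O(not seal_consent) holds, i.e. seal_consent is forbidden. None of the other listed options is forbidden under the premises.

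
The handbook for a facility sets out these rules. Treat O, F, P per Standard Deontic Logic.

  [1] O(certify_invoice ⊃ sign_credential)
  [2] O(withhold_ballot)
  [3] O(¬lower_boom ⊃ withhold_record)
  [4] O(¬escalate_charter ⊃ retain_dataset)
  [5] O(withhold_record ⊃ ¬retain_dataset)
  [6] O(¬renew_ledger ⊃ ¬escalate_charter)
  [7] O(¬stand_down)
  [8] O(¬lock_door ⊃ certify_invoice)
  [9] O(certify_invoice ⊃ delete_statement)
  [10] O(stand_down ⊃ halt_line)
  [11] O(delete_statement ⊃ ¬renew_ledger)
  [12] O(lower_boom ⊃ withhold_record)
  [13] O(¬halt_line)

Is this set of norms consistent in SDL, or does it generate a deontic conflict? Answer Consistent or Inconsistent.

Premise 10 is O(stand_down ⊃ halt_line), but O(stand_down) is not derivable from the premises, so it does not yield O(halt_line).
So O(halt_line) is not derivable, and the apparent clash with O(¬halt_line) does not arise.
A world satisfying every obligation exists (e.g. certify_invoice=false, delete_statement=false, escalate_charter=true, halt_line=false, lock_door=true, lower_boom=false, renew_ledger=true, retain_dataset=false, sign_credential=false, stand_down=false, withhold_ballot=true, withhold_record=true); no atom is both obligatory and forbidden, so the set is consistent.

Consistent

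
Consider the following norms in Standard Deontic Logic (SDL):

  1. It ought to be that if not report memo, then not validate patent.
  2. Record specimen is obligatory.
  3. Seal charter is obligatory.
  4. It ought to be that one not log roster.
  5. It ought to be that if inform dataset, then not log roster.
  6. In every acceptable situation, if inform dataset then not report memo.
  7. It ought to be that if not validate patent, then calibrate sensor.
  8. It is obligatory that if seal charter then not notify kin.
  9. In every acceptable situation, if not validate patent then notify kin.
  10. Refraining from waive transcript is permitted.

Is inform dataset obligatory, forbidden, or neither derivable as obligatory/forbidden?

From premise 3 we have O(seal_charter).
Applying K to premise 8 (O(seal_charter → ¬notify_kin)) and O(seal_charter) yields O(¬notify_kin).
Premise 9 is O(¬validate_patent → notify_kin); contrapositively O(¬notify_kin → validate_patent). Since O(¬notify_kin) holds, K gives O(validate_patent).
Premise 1, O(¬report_memo → ¬validate_patent), contraposes to O(validate_patent → report_memo); with O(validate_patent) we get O(report_memo).
The contrapositive of premise 6 (O(inform_dataset → ¬report_memo)) is O(report_memo → ¬inform_dataset), and O(report_memo) is already established, so O(¬inform_dataset).
Premises 2, 4, 5, 7, 10 do not contribute to this derivation.
Thus O(¬inform_dataset), which is F(inform_dataset): inform_dataset is forbidden.

Forbidden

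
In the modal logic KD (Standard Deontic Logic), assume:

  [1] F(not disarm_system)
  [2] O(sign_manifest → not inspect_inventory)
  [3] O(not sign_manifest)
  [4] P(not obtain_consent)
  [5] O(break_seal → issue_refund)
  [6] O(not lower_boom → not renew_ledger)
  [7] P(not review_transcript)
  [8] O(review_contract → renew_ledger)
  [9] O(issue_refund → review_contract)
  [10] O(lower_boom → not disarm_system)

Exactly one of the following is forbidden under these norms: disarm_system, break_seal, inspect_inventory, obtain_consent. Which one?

Premise 1 is F(not disarm_system), i.e. O(disarm_system).
Premise 10 is O(lower_boom → not disarm_system); contrapositively O(disarm_system → not lower_boom). Since O(disarm_system) holds, K gives O(not lower_boom).
Applying K to premise 6 (O(not lower_boom → not renew_ledger)) and O(not lower_boom) yields O(not renew_ledger).
Premise 8 is O(review_contract → renew_ledger); contrapositively O(not renew_ledger → not review_contract). Since O(not renew_ledger) holds, K gives O(not review_contract).
Premise 9 is O(issue_refund → review_contract); contrapositively O(not review_contract → not issue_refund). Since O(not review_contract) holds, K gives O(not issue_refund).
Premise 5 is O(break_seal → issue_refund); contrapositively O(not issue_refund → not break_seal). Since O(not issue_refund) holds, K gives O(not break_seal).
So O(not break_seal) holds, i.e. break_seal is forbidden. None of the other listed options is forbidden under the premises.

break_seal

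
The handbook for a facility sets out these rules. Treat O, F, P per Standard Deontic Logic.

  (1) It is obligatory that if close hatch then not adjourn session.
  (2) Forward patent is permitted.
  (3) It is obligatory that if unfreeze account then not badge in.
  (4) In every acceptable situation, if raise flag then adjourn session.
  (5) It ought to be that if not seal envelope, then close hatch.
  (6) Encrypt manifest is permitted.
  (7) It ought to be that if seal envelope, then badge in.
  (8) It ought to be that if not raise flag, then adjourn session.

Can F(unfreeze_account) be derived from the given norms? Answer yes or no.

Yes

Premises 8 and 4 are O(¬raise_flag → adjourn_session) and O(raise_flag → adjourn_session); every ideal world satisfies ¬raise_flag or raise_flag, so in either case adjourn_session holds — hence O(adjourn_session).
The contrapositive of premise 1 (O(close_hatch → ¬adjourn_session)) is O(adjourn_session → ¬close_hatch), and O(adjourn_session) is already established, so O(¬close_hatch).
Premise 5, O(¬seal_envelope → close_hatch), contraposes to O(¬close_hatch → seal_envelope); with O(¬close_hatch) we get O(seal_envelope).
Applying K to premise 7 (O(seal_envelope → badge_in)) and O(seal_envelope) yields O(badge_in).
Premise 3, O(unfreeze_account → ¬badge_in), contraposes to O(badge_in → ¬unfreeze_account); with O(badge_in) we get O(¬unfreeze_account).
Premises 2, 6 do not contribute to this derivation.
So O(¬unfreeze_account) holds, i.e. F(unfreeze_account). The claim follows.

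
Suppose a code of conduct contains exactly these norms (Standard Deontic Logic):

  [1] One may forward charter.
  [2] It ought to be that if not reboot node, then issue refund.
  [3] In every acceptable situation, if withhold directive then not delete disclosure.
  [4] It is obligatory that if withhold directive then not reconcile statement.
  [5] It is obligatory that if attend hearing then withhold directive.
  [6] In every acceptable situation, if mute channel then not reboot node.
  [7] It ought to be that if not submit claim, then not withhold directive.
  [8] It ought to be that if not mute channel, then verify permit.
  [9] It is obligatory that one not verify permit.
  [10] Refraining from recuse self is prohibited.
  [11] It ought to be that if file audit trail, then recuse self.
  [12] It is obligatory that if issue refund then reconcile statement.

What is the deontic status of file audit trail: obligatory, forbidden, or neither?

Neither

Premise 11 is O(file_audit_trail → recuse_self); even if O(recuse_self) held, inferring O(file_audit_trail) would be affirming the consequent — invalid.
No premise or chain of K-axiom applications forces O(file_audit_trail), and none forces O(¬file_audit_trail). So file_audit_trail is neither obligatory nor forbidden under these norms.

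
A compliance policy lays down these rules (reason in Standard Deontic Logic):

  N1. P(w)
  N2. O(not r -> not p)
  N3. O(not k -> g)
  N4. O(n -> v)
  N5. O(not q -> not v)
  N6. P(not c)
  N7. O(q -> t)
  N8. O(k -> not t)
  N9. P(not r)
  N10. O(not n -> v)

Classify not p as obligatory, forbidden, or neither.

Neither

Premise 2 is O(not r -> not p), but O(not r) is not derivable from the premises (the permission P(not r) asserts only not O(r), not O(not r)), so it does not yield O(not p).
No premise or chain of K-axiom applications forces O(not p), and none forces O(p). So not p is neither obligatory nor forbidden under these norms.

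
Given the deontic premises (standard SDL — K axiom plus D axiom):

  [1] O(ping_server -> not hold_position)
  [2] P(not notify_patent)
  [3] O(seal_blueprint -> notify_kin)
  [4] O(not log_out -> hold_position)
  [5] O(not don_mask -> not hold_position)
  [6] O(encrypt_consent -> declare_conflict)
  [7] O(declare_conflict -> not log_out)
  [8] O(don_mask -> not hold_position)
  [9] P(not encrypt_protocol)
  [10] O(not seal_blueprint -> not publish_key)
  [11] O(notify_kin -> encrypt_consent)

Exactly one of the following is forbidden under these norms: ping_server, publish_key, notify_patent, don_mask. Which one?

publish_key

Premises 8 and 5 are O(don_mask -> not hold_position) and O(not don_mask -> not hold_position); every ideal world satisfies don_mask or not don_mask, so in either case not hold_position holds — hence O(not hold_position).
The contrapositive of premise 4 (O(not log_out -> hold_position)) is O(not hold_position -> log_out), and O(not hold_position) is already established, so O(log_out).
Premise 7 is O(declare_conflict -> not log_out); contrapositively O(log_out -> not declare_conflict). Since O(log_out) holds, K gives O(not declare_conflict).
Premise 6, O(encrypt_consent -> declare_conflict), contraposes to O(not declare_conflict -> not encrypt_consent); with O(not declare_conflict) we get O(not encrypt_consent).
The contrapositive of premise 11 (O(notify_kin -> encrypt_consent)) is O(not encrypt_consent -> not notify_kin), and O(not encrypt_consent) is already established, so O(not notify_kin).
The contrapositive of premise 3 (O(seal_blueprint -> notify_kin)) is O(not notify_kin -> not seal_blueprint), and O(not notify_kin) is already established, so O(not seal_blueprint).
With premise 10, O(not seal_blueprint -> not publish_key), the K-axiom yields O(not publish_key).
So O(not publish_key) holds, i.e. publish_key is forbidden. None of the other listed options is forbidden under the premises.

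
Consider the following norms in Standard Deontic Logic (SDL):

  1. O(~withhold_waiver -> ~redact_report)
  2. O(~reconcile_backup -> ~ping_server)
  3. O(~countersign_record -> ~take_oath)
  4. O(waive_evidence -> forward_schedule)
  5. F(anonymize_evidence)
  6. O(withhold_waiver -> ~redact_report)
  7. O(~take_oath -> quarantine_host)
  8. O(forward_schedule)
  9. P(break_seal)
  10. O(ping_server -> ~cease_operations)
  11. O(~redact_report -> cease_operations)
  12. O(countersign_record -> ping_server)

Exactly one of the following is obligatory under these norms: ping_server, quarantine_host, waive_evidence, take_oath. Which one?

By case analysis on withhold_waiver: premise 6 gives O(withhold_waiver -> ~redact_report) and premise 1 gives O(~withhold_waiver -> ~redact_report), so O(~redact_report) either way.
From O(~redact_report) and premise 11, O(~redact_report -> cease_operations), we obtain O(cease_operations).
Premise 10 is O(ping_server -> ~cease_operations); contrapositively O(cease_operations -> ~ping_server). Since O(cease_operations) holds, K gives O(~ping_server).
Premise 12 is O(countersign_record -> ping_server); contrapositively O(~ping_server -> ~countersign_record). Since O(~ping_server) holds, K gives O(~countersign_record).
From O(~countersign_record) and premise 3, O(~countersign_record -> ~take_oath), we obtain O(~take_oath).
From O(~take_oath) and premise 7, O(~take_oath -> quarantine_host), we obtain O(quarantine_host).
So O(quarantine_host) holds — quarantine_host is obligatory. None of the other listed options is made obligatory by any chain of premises.

quarantine_host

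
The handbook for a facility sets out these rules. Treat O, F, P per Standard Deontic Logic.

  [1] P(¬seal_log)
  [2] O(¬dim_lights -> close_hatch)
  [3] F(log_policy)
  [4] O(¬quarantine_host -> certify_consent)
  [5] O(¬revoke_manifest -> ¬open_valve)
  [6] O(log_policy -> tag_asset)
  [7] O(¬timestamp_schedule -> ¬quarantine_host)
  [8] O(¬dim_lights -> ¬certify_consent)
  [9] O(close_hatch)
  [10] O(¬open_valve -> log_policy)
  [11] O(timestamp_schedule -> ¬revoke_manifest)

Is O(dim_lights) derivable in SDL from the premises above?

F(log_policy) at premise 3 means O(¬log_policy).
Premise 10 is O(¬open_valve -> log_policy); contrapositively O(¬log_policy -> open_valve). Since O(¬log_policy) holds, K gives O(open_valve).
Premise 5 is O(¬revoke_manifest -> ¬open_valve); contrapositively O(open_valve -> revoke_manifest). Since O(open_valve) holds, K gives O(revoke_manifest).
The contrapositive of premise 11 (O(timestamp_schedule -> ¬revoke_manifest)) is O(revoke_manifest -> ¬timestamp_schedule), and O(revoke_manifest) is already established, so O(¬timestamp_schedule).
Premise 7 is O(¬timestamp_schedule -> ¬quarantine_host); since O(¬timestamp_schedule), deontic closure gives O(¬quarantine_host).
Premise 4 is O(¬quarantine_host -> certify_consent); since O(¬quarantine_host), deontic closure gives O(certify_consent).
The contrapositive of premise 8 (O(¬dim_lights -> ¬certify_consent)) is O(certify_consent -> dim_lights), and O(certify_consent) is already established, so O(dim_lights).
Premises 1, 2, 6, 9 do not contribute to this derivation.
So O(dim_lights) follows.

Yes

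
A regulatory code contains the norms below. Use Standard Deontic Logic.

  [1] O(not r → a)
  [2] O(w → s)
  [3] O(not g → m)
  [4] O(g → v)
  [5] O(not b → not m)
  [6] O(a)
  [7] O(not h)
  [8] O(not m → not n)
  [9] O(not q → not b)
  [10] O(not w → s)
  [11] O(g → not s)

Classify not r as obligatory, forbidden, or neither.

Neither

Premise 1 is O(not r → a); even if O(a) held, inferring O(not r) would be affirming the consequent — invalid.
No premise or chain of K-axiom applications forces O(not r), and none forces O(r). So not r is neither obligatory nor forbidden under these norms.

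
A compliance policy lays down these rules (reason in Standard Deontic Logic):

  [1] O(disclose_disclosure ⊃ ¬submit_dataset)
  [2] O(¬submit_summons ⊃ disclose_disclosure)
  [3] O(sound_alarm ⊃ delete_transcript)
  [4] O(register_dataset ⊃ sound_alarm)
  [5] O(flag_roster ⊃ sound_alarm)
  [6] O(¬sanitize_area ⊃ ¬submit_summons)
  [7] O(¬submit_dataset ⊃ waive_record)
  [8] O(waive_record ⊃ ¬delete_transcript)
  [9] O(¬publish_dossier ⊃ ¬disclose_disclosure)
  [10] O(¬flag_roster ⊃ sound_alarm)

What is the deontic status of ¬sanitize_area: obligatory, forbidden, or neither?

Forbidden

Premises 10 and 5 are O(¬flag_roster ⊃ sound_alarm) and O(flag_roster ⊃ sound_alarm); every ideal world satisfies ¬flag_roster or flag_roster, so in either case sound_alarm holds — hence O(sound_alarm).
From O(sound_alarm) and premise 3, O(sound_alarm ⊃ delete_transcript), we obtain O(delete_transcript).
Premise 8, O(waive_record ⊃ ¬delete_transcript), contraposes to O(delete_transcript ⊃ ¬waive_record); with O(delete_transcript) we get O(¬waive_record).
Premise 7 is O(¬submit_dataset ⊃ waive_record); contrapositively O(¬waive_record ⊃ submit_dataset). Since O(¬waive_record) holds, K gives O(submit_dataset).
Premise 1 is O(disclose_disclosure ⊃ ¬submit_dataset); contrapositively O(submit_dataset ⊃ ¬disclose_disclosure). Since O(submit_dataset) holds, K gives O(¬disclose_disclosure).
Premise 2, O(¬submit_summons ⊃ disclose_disclosure), contraposes to O(¬disclose_disclosure ⊃ submit_summons); with O(¬disclose_disclosure) we get O(submit_summons).
Premise 6, O(¬sanitize_area ⊃ ¬submit_summons), contraposes to O(submit_summons ⊃ sanitize_area); with O(submit_summons) we get O(sanitize_area).
Premises 4, 9 do not contribute to this derivation.
Thus O(sanitize_area), which is F(¬sanitize_area): ¬sanitize_area is forbidden.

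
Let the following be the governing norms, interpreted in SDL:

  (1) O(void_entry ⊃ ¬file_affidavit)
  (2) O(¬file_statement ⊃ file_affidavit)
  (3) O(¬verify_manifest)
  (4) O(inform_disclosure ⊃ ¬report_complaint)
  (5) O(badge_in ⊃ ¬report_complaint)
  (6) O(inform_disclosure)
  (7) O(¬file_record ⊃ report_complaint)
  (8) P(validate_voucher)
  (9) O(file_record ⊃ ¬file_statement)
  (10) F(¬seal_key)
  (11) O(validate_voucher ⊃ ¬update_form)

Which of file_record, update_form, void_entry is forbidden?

From premise 6 we have O(inform_disclosure).
Premise 4 is O(inform_disclosure ⊃ ¬report_complaint); since O(inform_disclosure), deontic closure gives O(¬report_complaint).
The contrapositive of premise 7 (O(¬file_record ⊃ report_complaint)) is O(¬report_complaint ⊃ file_record), and O(¬report_complaint) is already established, so O(file_record).
Applying K to premise 9 (O(file_record ⊃ ¬file_statement)) and O(file_record) yields O(¬file_statement).
Premise 2 is O(¬file_statement ⊃ file_affidavit); since O(¬file_statement), deontic closure gives O(file_affidavit).
Premise 1, O(void_entry ⊃ ¬file_affidavit), contraposes to O(file_affidavit ⊃ ¬void_entry); with O(file_affidavit) we get O(¬void_entry).
So O(¬void_entry) holds, i.e. void_entry is forbidden. None of the other listed options is forbidden under the premises.

void_entry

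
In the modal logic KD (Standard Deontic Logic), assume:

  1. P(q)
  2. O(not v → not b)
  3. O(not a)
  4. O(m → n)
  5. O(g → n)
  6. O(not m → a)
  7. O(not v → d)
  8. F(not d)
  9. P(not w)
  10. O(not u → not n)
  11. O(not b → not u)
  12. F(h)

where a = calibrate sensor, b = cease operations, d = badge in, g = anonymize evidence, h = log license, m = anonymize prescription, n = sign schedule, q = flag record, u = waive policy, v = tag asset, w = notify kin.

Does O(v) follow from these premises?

Premise 3 gives O(not a).
The contrapositive of premise 6 (O(not m → a)) is O(not a → m), and O(not a) is already established, so O(m).
Applying K to premise 4 (O(m → n)) and O(m) yields O(n).
Premise 10, O(not u → not n), contraposes to O(n → u); with O(n) we get O(u).
The contrapositive of premise 11 (O(not b → not u)) is O(u → b), and O(u) is already established, so O(b).
Premise 2, O(not v → not b), contraposes to O(b → v); with O(b) we get O(v).
Premises 1, 5, 7, 8, 9, 12 do not contribute to this derivation.
So O(v) follows.

Yes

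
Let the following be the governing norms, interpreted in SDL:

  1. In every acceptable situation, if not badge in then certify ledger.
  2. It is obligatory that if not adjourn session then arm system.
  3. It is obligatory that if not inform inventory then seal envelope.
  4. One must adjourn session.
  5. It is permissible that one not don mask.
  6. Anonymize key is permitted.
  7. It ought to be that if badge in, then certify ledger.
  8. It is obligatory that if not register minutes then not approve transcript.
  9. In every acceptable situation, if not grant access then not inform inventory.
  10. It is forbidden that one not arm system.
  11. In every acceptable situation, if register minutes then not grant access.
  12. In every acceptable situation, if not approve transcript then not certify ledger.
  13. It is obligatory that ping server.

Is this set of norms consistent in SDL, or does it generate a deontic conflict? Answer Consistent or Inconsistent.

Premise 2 is O(¬adjourn_session → arm_system); even if O(arm_system) held, inferring O(¬adjourn_session) would be affirming the consequent — invalid.
So O(¬adjourn_session) is not derivable, and the apparent clash with O(adjourn_session) does not arise.
A world satisfying every obligation exists (e.g. adjourn_session=true, anonymize_key=false, approve_transcript=true, arm_system=true, badge_in=false, certify_ledger=true, don_mask=false, grant_access=false, inform_inventory=false, ping_server=true, register_minutes=true, seal_envelope=true); no atom is both obligatory and forbidden, so the set is consistent.

Consistent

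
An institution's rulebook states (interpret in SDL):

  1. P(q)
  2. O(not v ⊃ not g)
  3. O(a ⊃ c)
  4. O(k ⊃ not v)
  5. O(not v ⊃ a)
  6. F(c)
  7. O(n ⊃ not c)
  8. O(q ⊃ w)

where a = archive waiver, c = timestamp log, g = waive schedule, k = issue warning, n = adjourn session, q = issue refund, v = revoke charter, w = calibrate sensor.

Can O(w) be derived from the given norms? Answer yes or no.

Premise 8 is O(q ⊃ w), but O(q) is not derivable from the premises (the permission P(q) asserts only not O(not q), not O(q)), so it does not yield O(w).
No other premise forces O(w). An ideal world satisfying every premise can still have w false, so O(w) is not derivable.

No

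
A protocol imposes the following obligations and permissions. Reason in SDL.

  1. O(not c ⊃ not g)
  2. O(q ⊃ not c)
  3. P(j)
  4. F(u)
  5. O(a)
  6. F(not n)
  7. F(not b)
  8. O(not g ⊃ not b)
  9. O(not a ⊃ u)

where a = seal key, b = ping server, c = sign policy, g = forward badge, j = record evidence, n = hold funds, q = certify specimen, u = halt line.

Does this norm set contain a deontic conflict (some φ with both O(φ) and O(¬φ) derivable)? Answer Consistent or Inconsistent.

Consistent

Premise 9 is O(not a ⊃ u), but O(not a) is not derivable from the premises, so it does not yield O(u).
So O(u) is not derivable, and the apparent clash with O(not u) does not arise.
A world satisfying every obligation exists (e.g. a=true, b=true, c=true, g=true, j=false, n=true, q=false, u=false); no atom is both obligatory and forbidden, so the set is consistent.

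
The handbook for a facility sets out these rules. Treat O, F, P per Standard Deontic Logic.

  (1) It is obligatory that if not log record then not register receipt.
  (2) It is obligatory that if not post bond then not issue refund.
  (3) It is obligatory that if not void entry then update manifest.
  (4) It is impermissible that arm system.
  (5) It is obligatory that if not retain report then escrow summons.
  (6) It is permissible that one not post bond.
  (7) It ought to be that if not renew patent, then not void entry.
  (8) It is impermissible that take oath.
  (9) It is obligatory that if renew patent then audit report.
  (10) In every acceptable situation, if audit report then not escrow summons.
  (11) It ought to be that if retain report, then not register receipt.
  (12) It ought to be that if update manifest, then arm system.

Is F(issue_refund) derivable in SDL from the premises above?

No

Premise 2 is O(¬post_bond → ¬issue_refund), but O(¬post_bond) is not derivable from the premises (the permission P(¬post_bond) asserts only ¬O(post_bond), not O(¬post_bond)), so it does not yield O(¬issue_refund).
No other premise forces O(¬issue_refund). An ideal world satisfying every premise can still have issue_refund true, so F(issue_refund) is not derivable.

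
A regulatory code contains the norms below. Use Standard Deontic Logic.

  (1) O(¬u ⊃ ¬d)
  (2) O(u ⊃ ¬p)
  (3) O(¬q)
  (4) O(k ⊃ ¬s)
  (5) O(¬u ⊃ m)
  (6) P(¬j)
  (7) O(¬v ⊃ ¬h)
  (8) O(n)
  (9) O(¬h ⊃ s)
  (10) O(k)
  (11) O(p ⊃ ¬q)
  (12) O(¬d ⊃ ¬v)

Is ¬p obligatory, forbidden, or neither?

Premise 10 states O(k) outright.
Applying K to premise 4 (O(k ⊃ ¬s)) and O(k) yields O(¬s).
Premise 9, O(¬h ⊃ s), contraposes to O(¬s ⊃ h); with O(¬s) we get O(h).
Premise 7 is O(¬v ⊃ ¬h); contrapositively O(h ⊃ v). Since O(h) holds, K gives O(v).
Premise 12, O(¬d ⊃ ¬v), contraposes to O(v ⊃ d); with O(v) we get O(d).
Premise 1 is O(¬u ⊃ ¬d); contrapositively O(d ⊃ u). Since O(d) holds, K gives O(u).
With premise 2, O(u ⊃ ¬p), the K-axiom yields O(¬p).
Premises 3, 5, 6, 8, 11 do not contribute to this derivation.
Hence ¬p is obligatory.

Obligatory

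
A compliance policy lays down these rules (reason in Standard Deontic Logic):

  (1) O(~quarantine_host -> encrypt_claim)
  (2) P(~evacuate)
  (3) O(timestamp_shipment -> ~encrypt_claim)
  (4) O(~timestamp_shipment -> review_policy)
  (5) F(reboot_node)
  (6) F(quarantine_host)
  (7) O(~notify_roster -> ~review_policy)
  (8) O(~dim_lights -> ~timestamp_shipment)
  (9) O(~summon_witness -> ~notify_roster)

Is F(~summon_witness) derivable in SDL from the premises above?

Yes

Premise 6, F(quarantine_host), is equivalent to O(~quarantine_host).
Premise 1 is O(~quarantine_host -> encrypt_claim); since O(~quarantine_host), deontic closure gives O(encrypt_claim).
Premise 3, O(timestamp_shipment -> ~encrypt_claim), contraposes to O(encrypt_claim -> ~timestamp_shipment); with O(encrypt_claim) we get O(~timestamp_shipment).
From O(~timestamp_shipment) and premise 4, O(~timestamp_shipment -> review_policy), we obtain O(review_policy).
The contrapositive of premise 7 (O(~notify_roster -> ~review_policy)) is O(review_policy -> notify_roster), and O(review_policy) is already established, so O(notify_roster).
Premise 9, O(~summon_witness -> ~notify_roster), contraposes to O(notify_roster -> summon_witness); with O(notify_roster) we get O(summon_witness).
Premises 2, 5, 8 do not contribute to this derivation.
So O(summon_witness) holds, i.e. F(~summon_witness). The claim follows.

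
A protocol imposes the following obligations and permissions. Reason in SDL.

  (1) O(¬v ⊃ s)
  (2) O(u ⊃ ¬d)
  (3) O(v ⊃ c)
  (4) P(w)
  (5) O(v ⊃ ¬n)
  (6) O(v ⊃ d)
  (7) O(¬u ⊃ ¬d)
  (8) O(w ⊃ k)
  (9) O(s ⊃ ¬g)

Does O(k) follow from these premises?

No

Premise 8 is O(w ⊃ k), but O(w) is not derivable from the premises (the permission P(w) asserts only ¬O(¬w), not O(w)), so it does not yield O(k).
No other premise forces O(k). An ideal world satisfying every premise can still have k false, so O(k) is not derivable.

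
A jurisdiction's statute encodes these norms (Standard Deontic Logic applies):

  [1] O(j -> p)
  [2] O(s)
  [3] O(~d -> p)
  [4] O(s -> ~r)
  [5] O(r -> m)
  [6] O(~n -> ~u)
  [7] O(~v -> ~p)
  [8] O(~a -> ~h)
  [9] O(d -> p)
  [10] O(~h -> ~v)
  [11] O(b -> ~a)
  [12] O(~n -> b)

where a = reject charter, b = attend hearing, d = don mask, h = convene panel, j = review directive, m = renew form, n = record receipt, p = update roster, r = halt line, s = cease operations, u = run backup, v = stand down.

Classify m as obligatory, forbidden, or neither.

Neither

Premise 5 is O(r -> m), but O(r) is not derivable from the premises, so it does not yield O(m).
No premise or chain of K-axiom applications forces O(m), and none forces O(~m). So m is neither obligatory nor forbidden under these norms.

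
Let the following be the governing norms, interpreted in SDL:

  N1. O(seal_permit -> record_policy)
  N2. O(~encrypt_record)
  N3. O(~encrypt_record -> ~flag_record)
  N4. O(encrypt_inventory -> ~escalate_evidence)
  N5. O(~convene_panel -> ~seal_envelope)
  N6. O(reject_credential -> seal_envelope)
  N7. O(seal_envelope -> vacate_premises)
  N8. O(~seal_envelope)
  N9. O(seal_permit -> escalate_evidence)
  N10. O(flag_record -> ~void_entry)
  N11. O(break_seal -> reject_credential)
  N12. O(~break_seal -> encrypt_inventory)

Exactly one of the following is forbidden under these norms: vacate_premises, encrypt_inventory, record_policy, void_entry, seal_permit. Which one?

Premise 8 states O(~seal_envelope) outright.
Premise 6, O(reject_credential -> seal_envelope), contraposes to O(~seal_envelope -> ~reject_credential); with O(~seal_envelope) we get O(~reject_credential).
Premise 11, O(break_seal -> reject_credential), contraposes to O(~reject_credential -> ~break_seal); with O(~reject_credential) we get O(~break_seal).
Applying K to premise 12 (O(~break_seal -> encrypt_inventory)) and O(~break_seal) yields O(encrypt_inventory).
From O(encrypt_inventory) and premise 4, O(encrypt_inventory -> ~escalate_evidence), we obtain O(~escalate_evidence).
Premise 9 is O(seal_permit -> escalate_evidence); contrapositively O(~escalate_evidence -> ~seal_permit). Since O(~escalate_evidence) holds, K gives O(~seal_permit).
So O(~seal_permit) holds, i.e. seal_permit is forbidden. None of the other listed options is forbidden under the premises.

seal_permit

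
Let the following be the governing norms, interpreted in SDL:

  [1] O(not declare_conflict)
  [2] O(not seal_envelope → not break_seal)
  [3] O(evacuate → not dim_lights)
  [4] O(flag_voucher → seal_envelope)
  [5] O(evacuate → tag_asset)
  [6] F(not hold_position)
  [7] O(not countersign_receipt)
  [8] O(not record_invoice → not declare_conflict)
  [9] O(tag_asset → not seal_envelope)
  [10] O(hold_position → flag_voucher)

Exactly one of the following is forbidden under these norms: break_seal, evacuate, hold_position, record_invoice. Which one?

evacuate

F(not hold_position) at premise 6 means O(hold_position).
Premise 10 is O(hold_position → flag_voucher); since O(hold_position), deontic closure gives O(flag_voucher).
With premise 4, O(flag_voucher → seal_envelope), the K-axiom yields O(seal_envelope).
The contrapositive of premise 9 (O(tag_asset → not seal_envelope)) is O(seal_envelope → not tag_asset), and O(seal_envelope) is already established, so O(not tag_asset).
The contrapositive of premise 5 (O(evacuate → tag_asset)) is O(not tag_asset → not evacuate), and O(not tag_asset) is already established, so O(not evacuate).
So O(not evacuate) holds, i.e. evacuate is forbidden. None of the other listed options is forbidden under the premises.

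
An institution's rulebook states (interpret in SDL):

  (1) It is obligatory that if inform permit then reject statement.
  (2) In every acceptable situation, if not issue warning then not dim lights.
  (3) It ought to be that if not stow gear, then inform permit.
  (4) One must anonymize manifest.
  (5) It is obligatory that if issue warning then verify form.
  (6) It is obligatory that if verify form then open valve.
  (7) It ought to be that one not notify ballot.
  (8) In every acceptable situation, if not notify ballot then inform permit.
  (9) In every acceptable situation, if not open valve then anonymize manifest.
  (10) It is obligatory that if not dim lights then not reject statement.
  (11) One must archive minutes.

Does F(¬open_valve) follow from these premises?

Yes

From premise 7 we have O(¬notify_ballot).
Applying K to premise 8 (O(¬notify_ballot → inform_permit)) and O(¬notify_ballot) yields O(inform_permit).
Applying K to premise 1 (O(inform_permit → reject_statement)) and O(inform_permit) yields O(reject_statement).
Premise 10, O(¬dim_lights → ¬reject_statement), contraposes to O(reject_statement → dim_lights); with O(reject_statement) we get O(dim_lights).
Premise 2 is O(¬issue_warning → ¬dim_lights); contrapositively O(dim_lights → issue_warning). Since O(dim_lights) holds, K gives O(issue_warning).
Premise 5 is O(issue_warning → verify_form); since O(issue_warning), deontic closure gives O(verify_form).
From O(verify_form) and premise 6, O(verify_form → open_valve), we obtain O(open_valve).
Premises 3, 4, 9, 11 do not contribute to this derivation.
So O(open_valve) holds, i.e. F(¬open_valve). The claim follows.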